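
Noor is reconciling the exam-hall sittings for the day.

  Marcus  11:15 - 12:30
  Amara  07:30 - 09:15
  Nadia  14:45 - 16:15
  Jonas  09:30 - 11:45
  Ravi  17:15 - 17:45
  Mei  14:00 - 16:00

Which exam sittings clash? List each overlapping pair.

Check each pair: they overlap iff neither finishes before the other starts.
Sorted by start: Amara, Jonas, Marcus, Mei, Nadia, Ravi.
Jonas starts after Amara ends; Amara is clear from here.
Marcus starts before Jonas ends → Jonas and Marcus overlap.
Mei starts after Jonas ends; Jonas is clear from here.
Mei starts after Marcus ends; Marcus is clear from here.
Nadia starts before Mei ends → Mei and Nadia overlap.
Ravi starts after Mei ends.
Ravi starts after Nadia ends.

Jonas & Marcus, Mei & Nadia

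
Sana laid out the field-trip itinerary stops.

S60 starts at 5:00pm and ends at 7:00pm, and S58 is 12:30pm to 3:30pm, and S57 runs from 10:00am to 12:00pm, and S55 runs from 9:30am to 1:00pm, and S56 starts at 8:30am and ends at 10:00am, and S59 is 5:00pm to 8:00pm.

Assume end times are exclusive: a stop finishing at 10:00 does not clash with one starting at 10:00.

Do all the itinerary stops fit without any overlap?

Sorted by start: S56, S55, S57, S58, S59, S60.
S55 starts before S56 ends → S56 and S55 overlap.
That's a conflict, so the schedule is not conflict-free.

No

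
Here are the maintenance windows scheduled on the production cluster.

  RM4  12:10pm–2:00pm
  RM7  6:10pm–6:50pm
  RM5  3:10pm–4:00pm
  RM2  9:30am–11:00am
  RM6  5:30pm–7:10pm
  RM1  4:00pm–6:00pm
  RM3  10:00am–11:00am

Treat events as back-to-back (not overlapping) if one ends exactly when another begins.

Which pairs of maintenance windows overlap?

Sorted by start: RM2, RM3, RM4, RM5, RM1, RM6, RM7.
RM3 starts before RM2 ends → RM2 and RM3 overlap.
RM4 starts after RM2 ends, so RM2 has no further overlaps.
RM4 starts after RM3 ends, so RM3 has no further overlaps.
RM5 starts after RM4 ends, so RM4 has no further overlaps.
RM1 starts exactly when RM5 ends (back-to-back, no overlap), so RM5 has no further overlaps.
RM6 starts before RM1 ends → RM1 and RM6 overlap.
RM7 starts after RM1 ends.
RM7 starts before RM6 ends → RM6 and RM7 overlap.

RM1 & RM6, RM2 & RM3, RM6 & RM7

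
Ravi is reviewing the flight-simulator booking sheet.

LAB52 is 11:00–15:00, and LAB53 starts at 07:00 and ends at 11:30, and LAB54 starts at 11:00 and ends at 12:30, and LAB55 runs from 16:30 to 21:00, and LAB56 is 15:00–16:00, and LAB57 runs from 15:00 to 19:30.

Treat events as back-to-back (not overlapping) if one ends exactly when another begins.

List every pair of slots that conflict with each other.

LAB52 & LAB53, LAB52 & LAB54, LAB53 & LAB54, LAB55 & LAB57, LAB56 & LAB57

Sorted by start: LAB53, LAB52, LAB54, LAB56, LAB57, LAB55.
LAB52 starts before LAB53 ends → LAB53 and LAB52 overlap.
LAB54 starts before LAB53 ends → LAB53 and LAB54 overlap.
LAB56 starts after LAB53 ends — done with LAB53.
LAB54 starts before LAB52 ends → LAB52 and LAB54 overlap.
LAB56 starts exactly when LAB52 ends (back-to-back, no overlap) — done with LAB52.
LAB56 starts after LAB54 ends — done with LAB54.
LAB57 starts before LAB56 ends → LAB56 and LAB57 overlap.
LAB55 starts after LAB56 ends.
LAB55 starts before LAB57 ends → LAB57 and LAB55 overlap.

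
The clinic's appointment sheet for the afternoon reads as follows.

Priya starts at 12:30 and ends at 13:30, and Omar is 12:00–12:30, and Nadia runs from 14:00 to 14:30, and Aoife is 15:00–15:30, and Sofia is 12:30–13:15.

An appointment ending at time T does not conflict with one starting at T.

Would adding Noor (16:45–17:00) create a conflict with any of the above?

No — it doesn't clash with anything

Omar: ends 12:30 at or before Noor starts 16:45 → clear.
Priya: ends 13:30 at or before Noor starts 16:45 → clear.
Sofia: ends 13:15 at or before Noor starts 16:45 → clear.
Nadia: ends 14:30 at or before Noor starts 16:45 → clear.
Aoife: ends 15:30 at or before Noor starts 16:45 → clear.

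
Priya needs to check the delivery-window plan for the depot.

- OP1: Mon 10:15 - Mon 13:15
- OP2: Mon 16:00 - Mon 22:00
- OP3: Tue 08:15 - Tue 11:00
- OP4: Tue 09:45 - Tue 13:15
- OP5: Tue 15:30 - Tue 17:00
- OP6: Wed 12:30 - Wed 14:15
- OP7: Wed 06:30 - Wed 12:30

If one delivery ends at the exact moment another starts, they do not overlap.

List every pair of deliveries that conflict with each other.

OP3 & OP4

Sorted by start: OP1, OP2, OP3, OP4, OP5, OP7, OP6.
OP2 starts after OP1 ends; OP1 is clear from here.
OP3 starts after OP2 ends; OP2 is clear from here.
OP4 starts before OP3 ends → OP3 and OP4 overlap.
OP5 starts after OP3 ends; OP3 is clear from here.
OP5 starts after OP4 ends; OP4 is clear from here.
OP7 starts after OP5 ends; OP5 is clear from here.
OP6 starts exactly when OP7 ends (back-to-back, no overlap).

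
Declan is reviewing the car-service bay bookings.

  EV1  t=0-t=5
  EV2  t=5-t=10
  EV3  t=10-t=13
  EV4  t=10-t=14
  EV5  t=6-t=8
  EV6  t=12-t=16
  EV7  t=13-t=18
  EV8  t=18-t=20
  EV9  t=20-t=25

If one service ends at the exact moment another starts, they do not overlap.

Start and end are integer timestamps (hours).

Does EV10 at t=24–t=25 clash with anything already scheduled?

EV1: ends t=5 at or before EV10 starts t=24 → clear.
EV2: ends t=10 at or before EV10 starts t=24 → clear.
EV5: ends t=8 at or before EV10 starts t=24 → clear.
EV3: ends t=13 at or before EV10 starts t=24 → clear.
EV4: ends t=14 at or before EV10 starts t=24 → clear.
EV6: ends t=16 at or before EV10 starts t=24 → clear.
EV7: ends t=18 at or before EV10 starts t=24 → clear.
EV8: ends t=20 at or before EV10 starts t=24 → clear.
EV9: starts t=20 before EV10 ends t=25, and ends t=25 after EV10 starts t=24 → overlap.
EV10 overlaps EV9.

Yes — it overlaps EV9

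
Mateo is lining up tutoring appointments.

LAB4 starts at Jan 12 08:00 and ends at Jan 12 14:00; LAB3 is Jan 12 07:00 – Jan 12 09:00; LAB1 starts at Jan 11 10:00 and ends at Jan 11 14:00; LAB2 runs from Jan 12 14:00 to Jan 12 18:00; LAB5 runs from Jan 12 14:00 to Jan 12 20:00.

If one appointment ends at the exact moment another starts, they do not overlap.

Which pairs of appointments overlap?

LAB2 & LAB5, LAB3 & LAB4

Sorted by start: LAB1, LAB3, LAB4, LAB2, LAB5.
LAB3 starts after LAB1 ends, so nothing later overlaps LAB1 either.
LAB4 starts before LAB3 ends → LAB3 and LAB4 overlap.
LAB2 starts after LAB3 ends, so nothing later overlaps LAB3 either.
LAB2 starts exactly when LAB4 ends (back-to-back, no overlap), so nothing later overlaps LAB4 either.
LAB5 starts before LAB2 ends → LAB2 and LAB5 overlap.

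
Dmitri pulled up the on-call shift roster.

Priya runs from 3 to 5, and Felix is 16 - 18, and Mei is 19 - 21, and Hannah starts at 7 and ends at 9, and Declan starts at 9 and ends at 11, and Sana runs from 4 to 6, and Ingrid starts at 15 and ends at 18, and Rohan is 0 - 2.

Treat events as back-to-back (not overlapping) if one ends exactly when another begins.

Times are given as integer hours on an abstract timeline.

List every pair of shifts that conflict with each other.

Felix & Ingrid, Priya & Sana

Check each pair: they overlap iff neither finishes before the other starts.
Sorted by start: Rohan, Priya, Sana, Hannah, Declan, Ingrid, Felix, Mei.
Priya starts after Rohan ends, so nothing later overlaps Rohan either.
Sana starts before Priya ends → Priya and Sana overlap.
Hannah starts after Priya ends, so nothing later overlaps Priya either.
Hannah starts after Sana ends, so nothing later overlaps Sana either.
Declan starts exactly when Hannah ends (back-to-back, no overlap), so nothing later overlaps Hannah either.
Ingrid starts after Declan ends, so nothing later overlaps Declan either.
Felix starts before Ingrid ends → Ingrid and Felix overlap.
Mei starts after Ingrid ends.
Mei starts after Felix ends.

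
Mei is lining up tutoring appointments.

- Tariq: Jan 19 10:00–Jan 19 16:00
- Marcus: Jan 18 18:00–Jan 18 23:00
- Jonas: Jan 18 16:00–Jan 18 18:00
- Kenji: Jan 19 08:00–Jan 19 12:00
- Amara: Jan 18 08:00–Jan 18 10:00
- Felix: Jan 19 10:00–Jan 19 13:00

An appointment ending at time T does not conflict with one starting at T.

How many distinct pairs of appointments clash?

3

Sorted by start: Amara, Jonas, Marcus, Kenji, Tariq, Felix.
Jonas starts after Amara ends — done with Amara.
Marcus starts exactly when Jonas ends (back-to-back, no overlap) — done with Jonas.
Kenji starts after Marcus ends — done with Marcus.
Tariq starts before Kenji ends → Kenji and Tariq overlap.
Felix starts before Kenji ends → Kenji and Felix overlap.
Felix starts before Tariq ends → Tariq and Felix overlap.
Overlapping pairs: Felix & Kenji, Felix & Tariq, Kenji & Tariq — 3 in total.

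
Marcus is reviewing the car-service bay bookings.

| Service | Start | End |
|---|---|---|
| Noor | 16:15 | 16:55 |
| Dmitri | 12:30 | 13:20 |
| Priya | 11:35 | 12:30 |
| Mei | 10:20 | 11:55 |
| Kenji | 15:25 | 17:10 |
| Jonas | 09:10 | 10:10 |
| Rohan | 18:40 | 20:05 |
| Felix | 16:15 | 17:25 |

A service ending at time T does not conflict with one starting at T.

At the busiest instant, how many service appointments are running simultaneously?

Sweep the timeline, counting +1 at each start and −1 at each end (ends before starts at a tie):
09:10 start Jonas → 1
10:10 end Jonas → 0
10:20 start Mei → 1
11:35 start Priya → 2
11:55 end Mei → 1
12:30 end Priya → 0
12:30 start Dmitri → 1
13:20 end Dmitri → 0
15:25 start Kenji → 1
16:15 start Felix → 2
16:15 start Noor → 3
16:55 end Noor → 2
17:10 end Kenji → 1
17:25 end Felix → 0
18:40 start Rohan → 1
20:05 end Rohan → 0
Peak is 3, at 16:15 (Felix, Kenji, Noor).

3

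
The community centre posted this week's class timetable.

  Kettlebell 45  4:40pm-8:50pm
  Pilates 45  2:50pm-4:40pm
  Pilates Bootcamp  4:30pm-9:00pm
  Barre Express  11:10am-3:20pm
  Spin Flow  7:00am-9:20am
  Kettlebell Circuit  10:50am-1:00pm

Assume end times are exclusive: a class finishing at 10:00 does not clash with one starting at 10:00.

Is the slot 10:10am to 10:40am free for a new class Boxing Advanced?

Yes — the slot is free

Spin Flow: ends 9:20am at or before Boxing Advanced starts 10:10am → clear.
Kettlebell Circuit: starts 10:50am at or after Boxing Advanced ends 10:40am → clear.
Barre Express: starts 11:10am at or after Boxing Advanced ends 10:40am → clear.
Pilates 45: starts 2:50pm at or after Boxing Advanced ends 10:40am → clear.
Pilates Bootcamp: starts 4:30pm at or after Boxing Advanced ends 10:40am → clear.
Kettlebell 45: starts 4:40pm at or after Boxing Advanced ends 10:40am → clear.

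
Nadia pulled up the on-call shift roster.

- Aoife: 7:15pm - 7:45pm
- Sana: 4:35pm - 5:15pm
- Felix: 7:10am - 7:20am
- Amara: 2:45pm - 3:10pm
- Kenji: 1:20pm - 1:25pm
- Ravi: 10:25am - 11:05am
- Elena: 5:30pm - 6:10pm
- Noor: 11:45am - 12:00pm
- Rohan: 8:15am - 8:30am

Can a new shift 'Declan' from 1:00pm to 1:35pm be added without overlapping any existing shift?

No — it overlaps Kenji

Felix: ends 7:20am at or before Declan starts 1:00pm → clear.
Rohan: ends 8:30am at or before Declan starts 1:00pm → clear.
Ravi: ends 11:05am at or before Declan starts 1:00pm → clear.
Noor: ends 12:00pm at or before Declan starts 1:00pm → clear.
Kenji: starts 1:20pm before Declan ends 1:35pm, and ends 1:25pm after Declan starts 1:00pm → overlap.
Amara: starts 2:45pm at or after Declan ends 1:35pm → clear.
Sana: starts 4:35pm at or after Declan ends 1:35pm → clear.
Elena: starts 5:30pm at or after Declan ends 1:35pm → clear.
Aoife: starts 7:15pm at or after Declan ends 1:35pm → clear.
Declan overlaps Kenji.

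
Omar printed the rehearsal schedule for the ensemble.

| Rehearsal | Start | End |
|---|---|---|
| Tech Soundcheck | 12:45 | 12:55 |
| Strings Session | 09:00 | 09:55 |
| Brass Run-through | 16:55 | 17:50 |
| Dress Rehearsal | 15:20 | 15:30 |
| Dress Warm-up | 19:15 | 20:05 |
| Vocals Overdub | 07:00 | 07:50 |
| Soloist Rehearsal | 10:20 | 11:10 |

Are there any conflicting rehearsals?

Check each pair: they overlap iff neither finishes before the other starts.
Sorted by start: Vocals Overdub, Strings Session, Soloist Rehearsal, Tech Soundcheck, Dress Rehearsal, Brass Run-through, Dress Warm-up.
Strings Session starts after Vocals Overdub ends, so nothing later overlaps Vocals Overdub either.
Soloist Rehearsal starts after Strings Session ends, so nothing later overlaps Strings Session either.
Tech Soundcheck starts after Soloist Rehearsal ends, so nothing later overlaps Soloist Rehearsal either.
Dress Rehearsal starts after Tech Soundcheck ends, so nothing later overlaps Tech Soundcheck either.
Brass Run-through starts after Dress Rehearsal ends, so nothing later overlaps Dress Rehearsal either.
Dress Warm-up starts after Brass Run-through ends.
Every pair is clear; the schedule has no overlaps.

No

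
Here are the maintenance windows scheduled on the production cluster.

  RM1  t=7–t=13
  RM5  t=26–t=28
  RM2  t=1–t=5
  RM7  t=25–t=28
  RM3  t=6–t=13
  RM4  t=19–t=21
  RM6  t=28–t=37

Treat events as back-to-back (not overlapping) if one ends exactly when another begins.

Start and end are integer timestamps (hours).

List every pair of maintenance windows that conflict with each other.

Two intervals overlap when each starts before the other ends.
Sorted by start: RM2, RM3, RM1, RM4, RM7, RM5, RM6.
RM3 starts after RM2 ends, so nothing later overlaps RM2 either.
RM1 starts before RM3 ends → RM3 and RM1 overlap.
RM4 starts after RM3 ends, so nothing later overlaps RM3 either.
RM4 starts after RM1 ends, so nothing later overlaps RM1 either.
RM7 starts after RM4 ends, so nothing later overlaps RM4 either.
RM5 starts before RM7 ends → RM7 and RM5 overlap.
RM6 starts exactly when RM7 ends (back-to-back, no overlap).
RM6 starts exactly when RM5 ends (back-to-back, no overlap).

RM1 & RM3, RM5 & RM7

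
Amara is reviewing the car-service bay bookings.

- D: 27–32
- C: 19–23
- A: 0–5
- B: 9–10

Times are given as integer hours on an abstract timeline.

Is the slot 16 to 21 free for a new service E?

No — it overlaps C

A: ends 5 at or before E starts 16 → clear.
B: ends 10 at or before E starts 16 → clear.
C: starts 19 before E ends 21, and ends 23 after E starts 16 → overlap.
D: starts 27 at or after E ends 21 → clear.
E overlaps C.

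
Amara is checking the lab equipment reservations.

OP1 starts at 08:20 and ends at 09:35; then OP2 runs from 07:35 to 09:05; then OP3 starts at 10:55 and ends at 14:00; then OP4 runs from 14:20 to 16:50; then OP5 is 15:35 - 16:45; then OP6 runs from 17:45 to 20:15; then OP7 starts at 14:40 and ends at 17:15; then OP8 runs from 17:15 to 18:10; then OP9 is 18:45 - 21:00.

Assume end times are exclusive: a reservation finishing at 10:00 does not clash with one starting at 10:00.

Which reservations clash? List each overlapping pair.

OP1 & OP2, OP4 & OP5, OP4 & OP7, OP5 & OP7, OP6 & OP8, OP6 & OP9

Sorted by start: OP2, OP1, OP3, OP4, OP7, OP5, OP8, OP6, OP9.
OP1 starts before OP2 ends → OP2 and OP1 overlap.
OP3 starts after OP2 ends — done with OP2.
OP3 starts after OP1 ends — done with OP1.
OP4 starts after OP3 ends — done with OP3.
OP7 starts before OP4 ends → OP4 and OP7 overlap.
OP5 starts before OP4 ends → OP4 and OP5 overlap.
OP8 starts after OP4 ends — done with OP4.
OP5 starts before OP7 ends → OP7 and OP5 overlap.
OP8 starts exactly when OP7 ends (back-to-back, no overlap) — done with OP7.
OP8 starts after OP5 ends — done with OP5.
OP6 starts before OP8 ends → OP8 and OP6 overlap.
OP9 starts after OP8 ends.
OP9 starts before OP6 ends → OP6 and OP9 overlap.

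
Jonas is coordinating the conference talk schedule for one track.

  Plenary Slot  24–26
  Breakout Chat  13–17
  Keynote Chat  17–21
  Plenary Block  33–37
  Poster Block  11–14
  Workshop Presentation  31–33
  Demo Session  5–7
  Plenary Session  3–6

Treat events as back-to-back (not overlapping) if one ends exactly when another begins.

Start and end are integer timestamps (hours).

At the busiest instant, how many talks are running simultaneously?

2

Sort all start/end points and keep a running count:
3 start Plenary Session → 1
5 start Demo Session → 2
6 end Plenary Session → 1
7 end Demo Session → 0
11 start Poster Block → 1
13 start Breakout Chat → 2
14 end Poster Block → 1
17 end Breakout Chat → 0
17 start Keynote Chat → 1
21 end Keynote Chat → 0
24 start Plenary Slot → 1
26 end Plenary Slot → 0
31 start Workshop Presentation → 1
33 end Workshop Presentation → 0
33 start Plenary Block → 1
37 end Plenary Block → 0
Peak is 2, at 5 (Demo Session, Plenary Session).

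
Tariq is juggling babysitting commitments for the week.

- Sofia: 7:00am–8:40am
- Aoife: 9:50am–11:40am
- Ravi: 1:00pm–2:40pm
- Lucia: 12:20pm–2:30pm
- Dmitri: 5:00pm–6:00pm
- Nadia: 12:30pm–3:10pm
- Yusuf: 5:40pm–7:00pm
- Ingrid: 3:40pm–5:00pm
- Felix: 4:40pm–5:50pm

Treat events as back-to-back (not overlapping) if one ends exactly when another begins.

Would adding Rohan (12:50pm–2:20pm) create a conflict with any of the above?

Yes — it overlaps Lucia, Nadia, Ravi

Sofia: ends 8:40am at or before Rohan starts 12:50pm → clear.
Aoife: ends 11:40am at or before Rohan starts 12:50pm → clear.
Lucia: starts 12:20pm before Rohan ends 2:20pm, and ends 2:30pm after Rohan starts 12:50pm → overlap.
Nadia: starts 12:30pm before Rohan ends 2:20pm, and ends 3:10pm after Rohan starts 12:50pm → overlap.
Ravi: starts 1:00pm before Rohan ends 2:20pm, and ends 2:40pm after Rohan starts 12:50pm → overlap.
Ingrid: starts 3:40pm at or after Rohan ends 2:20pm → clear.
Felix: starts 4:40pm at or after Rohan ends 2:20pm → clear.
Dmitri: starts 5:00pm at or after Rohan ends 2:20pm → clear.
Yusuf: starts 5:40pm at or after Rohan ends 2:20pm → clear.
Rohan overlaps Ravi, Lucia, Nadia.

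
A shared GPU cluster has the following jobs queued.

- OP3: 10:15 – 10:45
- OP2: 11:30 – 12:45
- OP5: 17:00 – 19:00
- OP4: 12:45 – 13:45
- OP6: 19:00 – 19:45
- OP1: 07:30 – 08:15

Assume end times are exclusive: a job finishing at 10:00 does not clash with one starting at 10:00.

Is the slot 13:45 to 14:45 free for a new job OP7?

Yes — the slot is free

OP1: ends 08:15 at or before OP7 starts 13:45 → clear.
OP3: ends 10:45 at or before OP7 starts 13:45 → clear.
OP2: ends 12:45 at or before OP7 starts 13:45 → clear.
OP4: ends 13:45 at or before OP7 starts 13:45 → clear.
OP5: starts 17:00 at or after OP7 ends 14:45 → clear.
OP6: starts 19:00 at or after OP7 ends 14:45 → clear.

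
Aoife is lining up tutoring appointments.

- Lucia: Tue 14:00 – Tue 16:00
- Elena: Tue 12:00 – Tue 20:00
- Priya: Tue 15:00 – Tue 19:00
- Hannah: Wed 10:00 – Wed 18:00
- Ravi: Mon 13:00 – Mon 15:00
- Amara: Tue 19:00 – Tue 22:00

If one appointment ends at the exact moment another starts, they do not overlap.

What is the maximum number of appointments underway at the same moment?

Sort all start/end points and keep a running count:
Mon 13:00 start Ravi → 1
Mon 15:00 end Ravi → 0
Tue 12:00 start Elena → 1
Tue 14:00 start Lucia → 2
Tue 15:00 start Priya → 3
Tue 16:00 end Lucia → 2
Tue 19:00 end Priya → 1
Tue 19:00 start Amara → 2
Tue 20:00 end Elena → 1
Tue 22:00 end Amara → 0
Wed 10:00 start Hannah → 1
Wed 18:00 end Hannah → 0
Peak is 3, at Tue 15:00 (Elena, Lucia, Priya).

3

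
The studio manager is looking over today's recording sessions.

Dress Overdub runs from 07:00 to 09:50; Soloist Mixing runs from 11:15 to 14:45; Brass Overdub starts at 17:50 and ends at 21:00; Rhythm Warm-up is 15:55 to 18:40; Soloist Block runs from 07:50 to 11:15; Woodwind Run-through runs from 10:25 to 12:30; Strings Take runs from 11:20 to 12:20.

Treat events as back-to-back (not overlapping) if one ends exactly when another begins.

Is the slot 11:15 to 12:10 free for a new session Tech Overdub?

No — it overlaps Soloist Mixing, Strings Take, Woodwind Run-through

Dress Overdub: ends 09:50 at or before Tech Overdub starts 11:15 → clear.
Soloist Block: ends 11:15 at or before Tech Overdub starts 11:15 → clear.
Woodwind Run-through: starts 10:25 before Tech Overdub ends 12:10, and ends 12:30 after Tech Overdub starts 11:15 → overlap.
Soloist Mixing: starts 11:15 before Tech Overdub ends 12:10, and ends 14:45 after Tech Overdub starts 11:15 → overlap.
Strings Take: starts 11:20 before Tech Overdub ends 12:10, and ends 12:20 after Tech Overdub starts 11:15 → overlap.
Rhythm Warm-up: starts 15:55 at or after Tech Overdub ends 12:10 → clear.
Brass Overdub: starts 17:50 at or after Tech Overdub ends 12:10 → clear.
Tech Overdub overlaps Woodwind Run-through, Soloist Mixing, Strings Take.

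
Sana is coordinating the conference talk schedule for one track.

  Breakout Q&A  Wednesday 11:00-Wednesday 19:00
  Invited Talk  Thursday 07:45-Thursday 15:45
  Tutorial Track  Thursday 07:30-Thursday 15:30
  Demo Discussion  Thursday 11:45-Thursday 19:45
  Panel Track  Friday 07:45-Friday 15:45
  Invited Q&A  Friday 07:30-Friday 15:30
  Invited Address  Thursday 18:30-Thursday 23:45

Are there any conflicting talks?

Yes

Sorted by start: Breakout Q&A, Tutorial Track, Invited Talk, Demo Discussion, Invited Address, Invited Q&A, Panel Track.
Tutorial Track starts after Breakout Q&A ends, so nothing later overlaps Breakout Q&A either.
Invited Talk starts before Tutorial Track ends → Tutorial Track and Invited Talk overlap.
That's a conflict, so the schedule is not conflict-free.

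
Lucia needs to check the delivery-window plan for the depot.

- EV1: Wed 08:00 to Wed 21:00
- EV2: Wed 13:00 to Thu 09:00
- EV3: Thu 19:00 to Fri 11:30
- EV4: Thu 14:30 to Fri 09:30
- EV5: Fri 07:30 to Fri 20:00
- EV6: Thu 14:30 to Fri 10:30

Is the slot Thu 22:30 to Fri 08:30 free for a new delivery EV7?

EV1: ends Wed 21:00 at or before EV7 starts Thu 22:30 → clear.
EV2: ends Thu 09:00 at or before EV7 starts Thu 22:30 → clear.
EV4: starts Thu 14:30 before EV7 ends Fri 08:30, and ends Fri 09:30 after EV7 starts Thu 22:30 → overlap.
EV6: starts Thu 14:30 before EV7 ends Fri 08:30, and ends Fri 10:30 after EV7 starts Thu 22:30 → overlap.
EV3: starts Thu 19:00 before EV7 ends Fri 08:30, and ends Fri 11:30 after EV7 starts Thu 22:30 → overlap.
EV5: starts Fri 07:30 before EV7 ends Fri 08:30, and ends Fri 20:00 after EV7 starts Thu 22:30 → overlap.
EV7 overlaps EV3, EV4, EV5, EV6.

No — it overlaps EV3, EV4, EV5, EV6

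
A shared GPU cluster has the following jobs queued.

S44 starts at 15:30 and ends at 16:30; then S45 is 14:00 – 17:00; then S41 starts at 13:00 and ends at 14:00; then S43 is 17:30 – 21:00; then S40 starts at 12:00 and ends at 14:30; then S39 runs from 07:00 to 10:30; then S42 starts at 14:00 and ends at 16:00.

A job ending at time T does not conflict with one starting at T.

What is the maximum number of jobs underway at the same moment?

Sweep the timeline, counting +1 at each start and −1 at each end (ends before starts at a tie):
07:00 start S39 → 1
10:30 end S39 → 0
12:00 start S40 → 1
13:00 start S41 → 2
14:00 end S41 → 1
14:00 start S42 → 2
14:00 start S45 → 3
14:30 end S40 → 2
15:30 start S44 → 3
16:00 end S42 → 2
16:30 end S44 → 1
17:00 end S45 → 0
17:30 start S43 → 1
21:00 end S43 → 0
Peak is 3, at 14:00 (S40, S42, S45).

3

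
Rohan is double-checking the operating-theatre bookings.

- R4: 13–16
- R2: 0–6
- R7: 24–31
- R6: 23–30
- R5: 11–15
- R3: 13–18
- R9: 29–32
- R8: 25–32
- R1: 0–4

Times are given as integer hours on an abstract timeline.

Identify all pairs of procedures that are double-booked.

R1 & R2, R3 & R4, R3 & R5, R4 & R5, R6 & R7, R6 & R8, R6 & R9, R7 & R8, R7 & R9, R8 & R9

Sorted by start: R1, R2, R5, R3, R4, R6, R7, R8, R9.
R2 starts before R1 ends → R1 and R2 overlap.
R5 starts after R1 ends; R1 is clear from here.
R5 starts after R2 ends; R2 is clear from here.
R3 starts before R5 ends → R5 and R3 overlap.
R4 starts before R5 ends → R5 and R4 overlap.
R6 starts after R5 ends; R5 is clear from here.
R4 starts before R3 ends → R3 and R4 overlap.
R6 starts after R3 ends; R3 is clear from here.
R6 starts after R4 ends; R4 is clear from here.
R7 starts before R6 ends → R6 and R7 overlap.
R8 starts before R6 ends → R6 and R8 overlap.
R9 starts before R6 ends → R6 and R9 overlap.
R8 starts before R7 ends → R7 and R8 overlap.
R9 starts before R7 ends → R7 and R9 overlap.
R9 starts before R8 ends → R8 and R9 overlap.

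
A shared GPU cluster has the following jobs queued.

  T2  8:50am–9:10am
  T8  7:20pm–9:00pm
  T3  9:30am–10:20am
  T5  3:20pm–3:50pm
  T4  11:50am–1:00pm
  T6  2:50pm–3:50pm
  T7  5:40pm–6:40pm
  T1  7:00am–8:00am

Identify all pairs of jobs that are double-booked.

Sorted by start: T1, T2, T3, T4, T6, T5, T7, T8.
T2 starts after T1 ends, so T1 has no further overlaps.
T3 starts after T2 ends, so T2 has no further overlaps.
T4 starts after T3 ends, so T3 has no further overlaps.
T6 starts after T4 ends, so T4 has no further overlaps.
T5 starts before T6 ends → T6 and T5 overlap.
T7 starts after T6 ends, so T6 has no further overlaps.
T7 starts after T5 ends, so T5 has no further overlaps.
T8 starts after T7 ends.

T5 & T6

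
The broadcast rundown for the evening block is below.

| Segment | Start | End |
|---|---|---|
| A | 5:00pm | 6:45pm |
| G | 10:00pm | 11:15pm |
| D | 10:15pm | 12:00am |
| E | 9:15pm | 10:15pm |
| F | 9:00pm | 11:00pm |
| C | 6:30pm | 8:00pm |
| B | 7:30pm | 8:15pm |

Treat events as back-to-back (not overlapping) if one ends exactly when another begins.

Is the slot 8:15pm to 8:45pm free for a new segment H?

Yes — the slot is free

A: ends 6:45pm at or before H starts 8:15pm → clear.
C: ends 8:00pm at or before H starts 8:15pm → clear.
B: ends 8:15pm at or before H starts 8:15pm → clear.
F: starts 9:00pm at or after H ends 8:45pm → clear.
E: starts 9:15pm at or after H ends 8:45pm → clear.
G: starts 10:00pm at or after H ends 8:45pm → clear.
D: starts 10:15pm at or after H ends 8:45pm → clear.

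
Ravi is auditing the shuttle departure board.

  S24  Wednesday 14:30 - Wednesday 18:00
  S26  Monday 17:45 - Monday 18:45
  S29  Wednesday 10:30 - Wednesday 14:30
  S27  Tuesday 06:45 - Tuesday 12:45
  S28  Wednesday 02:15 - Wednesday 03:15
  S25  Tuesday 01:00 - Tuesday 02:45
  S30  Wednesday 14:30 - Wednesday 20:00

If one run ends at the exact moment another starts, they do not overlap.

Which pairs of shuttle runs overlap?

Sorted by start: S26, S25, S27, S28, S29, S24, S30.
S25 starts after S26 ends, so nothing later overlaps S26 either.
S27 starts after S25 ends, so nothing later overlaps S25 either.
S28 starts after S27 ends, so nothing later overlaps S27 either.
S29 starts after S28 ends, so nothing later overlaps S28 either.
S24 starts exactly when S29 ends (back-to-back, no overlap), so nothing later overlaps S29 either.
S30 starts before S24 ends → S24 and S30 overlap.

S24 & S30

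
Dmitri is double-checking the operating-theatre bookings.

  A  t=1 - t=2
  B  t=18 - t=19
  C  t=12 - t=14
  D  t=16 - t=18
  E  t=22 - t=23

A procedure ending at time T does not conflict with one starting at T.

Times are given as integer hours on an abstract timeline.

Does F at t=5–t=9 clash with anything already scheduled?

No — it doesn't clash with anything

A: ends t=2 at or before F starts t=5 → clear.
C: starts t=12 at or after F ends t=9 → clear.
D: starts t=16 at or after F ends t=9 → clear.
B: starts t=18 at or after F ends t=9 → clear.
E: starts t=22 at or after F ends t=9 → clear.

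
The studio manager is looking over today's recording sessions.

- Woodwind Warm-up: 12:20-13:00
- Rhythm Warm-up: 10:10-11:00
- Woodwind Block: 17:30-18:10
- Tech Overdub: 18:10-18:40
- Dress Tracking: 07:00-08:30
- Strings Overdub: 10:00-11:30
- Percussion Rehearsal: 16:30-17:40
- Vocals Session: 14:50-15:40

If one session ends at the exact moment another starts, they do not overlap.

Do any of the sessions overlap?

Sorted by start: Dress Tracking, Strings Overdub, Rhythm Warm-up, Woodwind Warm-up, Vocals Session, Percussion Rehearsal, Woodwind Block, Tech Overdub.
Strings Overdub starts after Dress Tracking ends, so nothing later overlaps Dress Tracking either.
Rhythm Warm-up starts before Strings Overdub ends → Strings Overdub and Rhythm Warm-up overlap.
That's a conflict, so the schedule is not conflict-free.

Yes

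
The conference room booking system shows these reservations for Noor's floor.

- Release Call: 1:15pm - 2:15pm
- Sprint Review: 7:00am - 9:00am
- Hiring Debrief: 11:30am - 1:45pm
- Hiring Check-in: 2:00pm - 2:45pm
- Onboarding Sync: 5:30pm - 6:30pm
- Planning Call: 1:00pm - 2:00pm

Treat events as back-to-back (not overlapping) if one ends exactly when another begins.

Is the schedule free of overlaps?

Two intervals overlap when each starts before the other ends.
Sorted by start: Sprint Review, Hiring Debrief, Planning Call, Release Call, Hiring Check-in, Onboarding Sync.
Hiring Debrief starts after Sprint Review ends — done with Sprint Review.
Planning Call starts before Hiring Debrief ends → Hiring Debrief and Planning Call overlap.
That's a conflict, so the schedule is not conflict-free.

No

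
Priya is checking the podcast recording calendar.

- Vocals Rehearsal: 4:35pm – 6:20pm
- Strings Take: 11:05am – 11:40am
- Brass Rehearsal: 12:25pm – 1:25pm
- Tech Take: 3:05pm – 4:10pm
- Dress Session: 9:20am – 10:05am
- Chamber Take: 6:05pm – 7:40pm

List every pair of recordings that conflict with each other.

Sorted by start: Dress Session, Strings Take, Brass Rehearsal, Tech Take, Vocals Rehearsal, Chamber Take.
Strings Take starts after Dress Session ends, so Dress Session has no further overlaps.
Brass Rehearsal starts after Strings Take ends, so Strings Take has no further overlaps.
Tech Take starts after Brass Rehearsal ends, so Brass Rehearsal has no further overlaps.
Vocals Rehearsal starts after Tech Take ends, so Tech Take has no further overlaps.
Chamber Take starts before Vocals Rehearsal ends → Vocals Rehearsal and Chamber Take overlap.

Chamber Take & Vocals Rehearsal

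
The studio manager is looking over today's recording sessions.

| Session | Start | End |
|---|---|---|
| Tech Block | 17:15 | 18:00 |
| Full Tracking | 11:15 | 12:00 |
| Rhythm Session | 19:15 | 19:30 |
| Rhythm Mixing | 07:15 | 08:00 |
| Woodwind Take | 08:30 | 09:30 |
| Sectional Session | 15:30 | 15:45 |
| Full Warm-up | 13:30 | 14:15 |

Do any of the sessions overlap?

No

Sorted by start: Rhythm Mixing, Woodwind Take, Full Tracking, Full Warm-up, Sectional Session, Tech Block, Rhythm Session.
Woodwind Take starts after Rhythm Mixing ends; Rhythm Mixing is clear from here.
Full Tracking starts after Woodwind Take ends; Woodwind Take is clear from here.
Full Warm-up starts after Full Tracking ends; Full Tracking is clear from here.
Sectional Session starts after Full Warm-up ends; Full Warm-up is clear from here.
Tech Block starts after Sectional Session ends; Sectional Session is clear from here.
Rhythm Session starts after Tech Block ends.
Every pair is clear; the schedule has no overlaps.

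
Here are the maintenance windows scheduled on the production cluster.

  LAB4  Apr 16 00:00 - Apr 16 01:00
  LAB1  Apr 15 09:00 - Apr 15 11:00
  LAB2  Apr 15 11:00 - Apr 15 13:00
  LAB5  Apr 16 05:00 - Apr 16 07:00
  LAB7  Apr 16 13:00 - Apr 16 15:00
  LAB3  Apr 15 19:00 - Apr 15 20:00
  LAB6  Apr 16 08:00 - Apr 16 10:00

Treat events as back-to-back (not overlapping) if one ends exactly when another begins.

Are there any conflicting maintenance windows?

No

Sorted by start: LAB1, LAB2, LAB3, LAB4, LAB5, LAB6, LAB7.
LAB2 starts exactly when LAB1 ends (back-to-back, no overlap) — done with LAB1.
LAB3 starts after LAB2 ends — done with LAB2.
LAB4 starts after LAB3 ends — done with LAB3.
LAB5 starts after LAB4 ends — done with LAB4.
LAB6 starts after LAB5 ends — done with LAB5.
LAB7 starts after LAB6 ends.
Every pair is clear; the schedule has no overlaps.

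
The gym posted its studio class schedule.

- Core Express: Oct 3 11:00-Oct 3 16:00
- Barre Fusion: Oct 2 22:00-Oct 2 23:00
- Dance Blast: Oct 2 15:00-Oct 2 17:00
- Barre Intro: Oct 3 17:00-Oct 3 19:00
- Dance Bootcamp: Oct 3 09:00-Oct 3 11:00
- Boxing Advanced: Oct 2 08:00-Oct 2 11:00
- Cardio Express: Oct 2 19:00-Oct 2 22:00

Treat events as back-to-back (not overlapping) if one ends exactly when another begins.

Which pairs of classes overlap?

none

Sorted by start: Boxing Advanced, Dance Blast, Cardio Express, Barre Fusion, Dance Bootcamp, Core Express, Barre Intro.
Dance Blast starts after Boxing Advanced ends, so nothing later overlaps Boxing Advanced either.
Cardio Express starts after Dance Blast ends, so nothing later overlaps Dance Blast either.
Barre Fusion starts exactly when Cardio Express ends (back-to-back, no overlap), so nothing later overlaps Cardio Express either.
Dance Bootcamp starts after Barre Fusion ends, so nothing later overlaps Barre Fusion either.
Core Express starts exactly when Dance Bootcamp ends (back-to-back, no overlap), so nothing later overlaps Dance Bootcamp either.
Barre Intro starts after Core Express ends.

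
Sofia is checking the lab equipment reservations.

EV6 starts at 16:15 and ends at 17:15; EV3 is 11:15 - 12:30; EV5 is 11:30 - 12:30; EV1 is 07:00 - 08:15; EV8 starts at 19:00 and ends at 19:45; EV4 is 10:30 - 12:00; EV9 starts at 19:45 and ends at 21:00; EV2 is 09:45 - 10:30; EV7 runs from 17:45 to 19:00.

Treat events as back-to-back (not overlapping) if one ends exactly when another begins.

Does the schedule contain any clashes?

Yes

Two intervals overlap when each starts before the other ends.
Sorted by start: EV1, EV2, EV4, EV3, EV5, EV6, EV7, EV8, EV9.
EV2 starts after EV1 ends, so nothing later overlaps EV1 either.
EV4 starts exactly when EV2 ends (back-to-back, no overlap), so nothing later overlaps EV2 either.
EV3 starts before EV4 ends → EV4 and EV3 overlap.
That's a conflict, so the schedule is not conflict-free.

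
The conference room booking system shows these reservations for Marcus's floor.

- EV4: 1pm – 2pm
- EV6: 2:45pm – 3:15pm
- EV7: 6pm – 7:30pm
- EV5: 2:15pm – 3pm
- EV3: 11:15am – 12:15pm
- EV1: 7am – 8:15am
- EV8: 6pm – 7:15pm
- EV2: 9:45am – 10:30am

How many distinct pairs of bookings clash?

Check each pair: they overlap iff neither finishes before the other starts.
Sorted by start: EV1, EV2, EV3, EV4, EV5, EV6, EV7, EV8.
EV2 starts after EV1 ends, so EV1 has no further overlaps.
EV3 starts after EV2 ends, so EV2 has no further overlaps.
EV4 starts after EV3 ends, so EV3 has no further overlaps.
EV5 starts after EV4 ends, so EV4 has no further overlaps.
EV6 starts before EV5 ends → EV5 and EV6 overlap.
EV7 starts after EV5 ends, so EV5 has no further overlaps.
EV7 starts after EV6 ends, so EV6 has no further overlaps.
EV8 starts before EV7 ends → EV7 and EV8 overlap.
Overlapping pairs: EV5 & EV6, EV7 & EV8 — 2 in total.

2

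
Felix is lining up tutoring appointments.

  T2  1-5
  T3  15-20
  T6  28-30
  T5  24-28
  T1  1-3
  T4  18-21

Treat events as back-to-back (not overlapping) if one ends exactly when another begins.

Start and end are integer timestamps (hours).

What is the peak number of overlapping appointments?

2

Sort all start/end points and keep a running count:
1 start T1 → 1
1 start T2 → 2
3 end T1 → 1
5 end T2 → 0
15 start T3 → 1
18 start T4 → 2
20 end T3 → 1
21 end T4 → 0
24 start T5 → 1
28 end T5 → 0
28 start T6 → 1
30 end T6 → 0
Peak is 2, at 1 (T1, T2).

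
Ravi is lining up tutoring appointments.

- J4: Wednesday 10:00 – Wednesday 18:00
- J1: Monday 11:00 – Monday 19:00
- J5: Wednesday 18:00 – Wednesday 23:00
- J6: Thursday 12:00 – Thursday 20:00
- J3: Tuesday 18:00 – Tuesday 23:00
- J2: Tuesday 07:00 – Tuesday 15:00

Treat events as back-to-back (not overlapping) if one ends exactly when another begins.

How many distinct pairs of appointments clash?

0

Sorted by start: J1, J2, J3, J4, J5, J6.
J2 starts after J1 ends, so J1 has no further overlaps.
J3 starts after J2 ends, so J2 has no further overlaps.
J4 starts after J3 ends, so J3 has no further overlaps.
J5 starts exactly when J4 ends (back-to-back, no overlap), so J4 has no further overlaps.
J6 starts after J5 ends.
No pair overlaps.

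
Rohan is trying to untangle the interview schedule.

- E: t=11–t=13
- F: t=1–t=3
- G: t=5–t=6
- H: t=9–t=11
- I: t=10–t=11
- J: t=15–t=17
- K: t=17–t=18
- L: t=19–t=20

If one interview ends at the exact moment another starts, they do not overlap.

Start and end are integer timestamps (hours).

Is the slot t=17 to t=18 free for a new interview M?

F: ends t=3 at or before M starts t=17 → clear.
G: ends t=6 at or before M starts t=17 → clear.
H: ends t=11 at or before M starts t=17 → clear.
I: ends t=11 at or before M starts t=17 → clear.
E: ends t=13 at or before M starts t=17 → clear.
J: ends t=17 at or before M starts t=17 → clear.
K: starts t=17 before M ends t=18, and ends t=18 after M starts t=17 → overlap.
L: starts t=19 at or after M ends t=18 → clear.
M overlaps K.

No — it overlaps K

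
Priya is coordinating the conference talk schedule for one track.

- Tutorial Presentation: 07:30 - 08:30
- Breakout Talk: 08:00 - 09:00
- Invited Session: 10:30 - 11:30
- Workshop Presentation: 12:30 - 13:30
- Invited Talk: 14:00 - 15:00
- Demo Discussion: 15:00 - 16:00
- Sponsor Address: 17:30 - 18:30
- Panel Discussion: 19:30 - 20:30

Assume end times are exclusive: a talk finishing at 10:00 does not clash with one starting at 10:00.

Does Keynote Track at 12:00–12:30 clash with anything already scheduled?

No — it doesn't clash with anything

Tutorial Presentation: ends 08:30 at or before Keynote Track starts 12:00 → clear.
Breakout Talk: ends 09:00 at or before Keynote Track starts 12:00 → clear.
Invited Session: ends 11:30 at or before Keynote Track starts 12:00 → clear.
Workshop Presentation: starts 12:30 at or after Keynote Track ends 12:30 → clear.
Invited Talk: starts 14:00 at or after Keynote Track ends 12:30 → clear.
Demo Discussion: starts 15:00 at or after Keynote Track ends 12:30 → clear.
Sponsor Address: starts 17:30 at or after Keynote Track ends 12:30 → clear.
Panel Discussion: starts 19:30 at or after Keynote Track ends 12:30 → clear.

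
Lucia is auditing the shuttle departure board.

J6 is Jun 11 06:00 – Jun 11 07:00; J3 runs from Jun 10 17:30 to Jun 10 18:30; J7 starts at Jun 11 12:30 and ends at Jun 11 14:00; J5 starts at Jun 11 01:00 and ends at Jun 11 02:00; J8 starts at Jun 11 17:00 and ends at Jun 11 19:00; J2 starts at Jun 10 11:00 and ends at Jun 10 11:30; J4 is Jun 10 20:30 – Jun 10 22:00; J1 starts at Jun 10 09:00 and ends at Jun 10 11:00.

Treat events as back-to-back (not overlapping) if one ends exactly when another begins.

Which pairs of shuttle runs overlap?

Sorted by start: J1, J2, J3, J4, J5, J6, J7, J8.
J2 starts exactly when J1 ends (back-to-back, no overlap) — done with J1.
J3 starts after J2 ends — done with J2.
J4 starts after J3 ends — done with J3.
J5 starts after J4 ends — done with J4.
J6 starts after J5 ends — done with J5.
J7 starts after J6 ends — done with J6.
J8 starts after J7 ends.

none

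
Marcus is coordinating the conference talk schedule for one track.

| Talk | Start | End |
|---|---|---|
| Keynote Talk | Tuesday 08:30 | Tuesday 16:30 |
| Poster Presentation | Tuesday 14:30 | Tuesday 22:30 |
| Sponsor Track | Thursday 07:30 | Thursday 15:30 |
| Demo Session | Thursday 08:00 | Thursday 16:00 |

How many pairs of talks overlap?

Sorted by start: Keynote Talk, Poster Presentation, Sponsor Track, Demo Session.
Poster Presentation starts before Keynote Talk ends → Keynote Talk and Poster Presentation overlap.
Sponsor Track starts after Keynote Talk ends, so nothing later overlaps Keynote Talk either.
Sponsor Track starts after Poster Presentation ends, so nothing later overlaps Poster Presentation either.
Demo Session starts before Sponsor Track ends → Sponsor Track and Demo Session overlap.
Overlapping pairs: Demo Session & Sponsor Track, Keynote Talk & Poster Presentation — 2 in total.

2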